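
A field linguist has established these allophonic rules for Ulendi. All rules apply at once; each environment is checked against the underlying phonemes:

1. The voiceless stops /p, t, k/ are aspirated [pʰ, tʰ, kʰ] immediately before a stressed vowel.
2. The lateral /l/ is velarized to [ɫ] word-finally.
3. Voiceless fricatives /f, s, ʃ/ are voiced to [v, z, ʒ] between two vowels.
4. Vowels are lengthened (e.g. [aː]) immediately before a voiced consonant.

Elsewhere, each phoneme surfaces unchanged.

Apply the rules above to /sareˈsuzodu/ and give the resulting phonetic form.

[saːreˈzuːzoːdu]

/s/ (word-initial) fails the environment for rule 3, so it stays [s].
/a/ — between /s/ and /r/, before a voiced consonant — surfaces as [aː] (rule 4).
/e/ (between /r/ and /s/): rule 4 targets it, but not before a voiced consonant → unchanged [e].
/s/ meets the environment for rule 3 (between two vowels) → [z].
/u/ (between /s/ and /z/): before a voiced consonant, so rule 4 applies → [uː].
/o/ (between /z/ and /d/) occurs before a voiced consonant → [oː] by rule 4.
/u/ (word-final) fails the environment for rule 4, so it stays [u].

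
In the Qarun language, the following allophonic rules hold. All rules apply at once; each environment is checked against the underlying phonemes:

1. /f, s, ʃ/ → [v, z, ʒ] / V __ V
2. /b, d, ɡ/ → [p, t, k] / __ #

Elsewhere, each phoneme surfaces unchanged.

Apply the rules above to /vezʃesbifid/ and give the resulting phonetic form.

/v/ — not in any rule's target class → [v].
/e/ (between /v/ and /z/) is unaffected → [e].
/z/ (between /e/ and /ʃ/): no rule targets it → [z].
/ʃ/ — between /z/ and /e/; rule 1 does not apply here → [ʃ].
/e/ (between /ʃ/ and /s/): no rule targets it → [e].
/s/ (between /e/ and /b/) is in the target of rule 1 but the environment (between two vowels) is not met → [s].
/b/ (between /s/ and /i/): rule 2 targets it, but not word-finally → unchanged [b].
/i/ stays [i].
/f/ — between /i/ and /i/, between two vowels — surfaces as [v] (rule 1).
/i/ stays [i].
Rule 2 applies to /d/ (word-final: word-finally) → [t].

[vezʃesbivit]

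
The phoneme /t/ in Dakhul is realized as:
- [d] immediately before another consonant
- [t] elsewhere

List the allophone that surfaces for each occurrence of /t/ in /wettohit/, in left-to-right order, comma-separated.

Occurrence 1 (position 3): immediately before another consonant → [d].
Occurrence 2 (position 4): no conditioning environment matches → elsewhere allophone [t].
Occurrence 3 (position 8): no conditioning environment matches → elsewhere allophone [t].

[d], [t], [t]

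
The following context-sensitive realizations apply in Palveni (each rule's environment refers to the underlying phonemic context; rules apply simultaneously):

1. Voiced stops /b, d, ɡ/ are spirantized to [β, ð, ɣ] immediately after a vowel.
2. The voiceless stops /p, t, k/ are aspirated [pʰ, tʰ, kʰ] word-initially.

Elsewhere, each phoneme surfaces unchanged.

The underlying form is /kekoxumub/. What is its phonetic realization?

Rule 2 applies to /k/ (word-initial: word-initially) → [kʰ].
/e/ (between /k/ and /k/): no rule targets it → [e].
/k/ (between /e/ and /o/): rule 2 targets it, but not word-initially → unchanged [k].
/o/ stays [o].
/x/ — not in any rule's target class → [x].
/u/ stays [u].
/m/ — not in any rule's target class → [m].
/u/ stays [u].
/b/ — word-final, immediately after a vowel — surfaces as [β] (rule 1).

[kʰekoxumuβ]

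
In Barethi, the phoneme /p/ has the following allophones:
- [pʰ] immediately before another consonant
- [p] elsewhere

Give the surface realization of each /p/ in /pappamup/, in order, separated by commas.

Occurrence 1 (position 1): no conditioning environment matches → elsewhere allophone [p].
Occurrence 2 (position 3): immediately before another consonant → [pʰ].
Occurrence 3 (position 4): no conditioning environment matches → elsewhere allophone [p].
Occurrence 4 (position 8): no conditioning environment matches → elsewhere allophone [p].

[p], [pʰ], [p], [p]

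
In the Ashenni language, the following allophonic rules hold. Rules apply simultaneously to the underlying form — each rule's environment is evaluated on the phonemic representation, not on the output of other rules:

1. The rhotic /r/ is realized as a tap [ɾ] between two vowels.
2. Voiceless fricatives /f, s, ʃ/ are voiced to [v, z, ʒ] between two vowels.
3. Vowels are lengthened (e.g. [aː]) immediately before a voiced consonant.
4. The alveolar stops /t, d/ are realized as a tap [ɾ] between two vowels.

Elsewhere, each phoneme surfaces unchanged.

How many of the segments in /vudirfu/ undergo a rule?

3

Segments that undergo a rule: /u/ → [uː] (rule 3); /d/ → [ɾ] (rule 4); /i/ → [iː] (rule 3).
All other segments surface unchanged.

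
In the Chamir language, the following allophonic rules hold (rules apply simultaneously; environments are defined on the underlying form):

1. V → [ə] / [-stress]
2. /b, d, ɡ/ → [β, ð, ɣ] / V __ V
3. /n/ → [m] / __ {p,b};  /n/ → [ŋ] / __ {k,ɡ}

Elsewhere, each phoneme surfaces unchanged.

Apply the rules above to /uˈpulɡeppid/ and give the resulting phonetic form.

/u/ — word-initial, in an unstressed syllable — surfaces as [ə] (rule 1).
/u/ (between /p/ and /l/) fails the environment for rule 1, so it stays [u].
/ɡ/ — between /l/ and /e/; rule 2 does not apply here → [ɡ].
/e/ — between /ɡ/ and /p/, in an unstressed syllable — surfaces as [ə] (rule 1).
/i/ (between /p/ and /d/): in an unstressed syllable, so rule 1 applies → [ə].
/d/ (word-final) is in the target of rule 2 but the environment (between two vowels) is not met → [d].

[əˈpulɡəppəd]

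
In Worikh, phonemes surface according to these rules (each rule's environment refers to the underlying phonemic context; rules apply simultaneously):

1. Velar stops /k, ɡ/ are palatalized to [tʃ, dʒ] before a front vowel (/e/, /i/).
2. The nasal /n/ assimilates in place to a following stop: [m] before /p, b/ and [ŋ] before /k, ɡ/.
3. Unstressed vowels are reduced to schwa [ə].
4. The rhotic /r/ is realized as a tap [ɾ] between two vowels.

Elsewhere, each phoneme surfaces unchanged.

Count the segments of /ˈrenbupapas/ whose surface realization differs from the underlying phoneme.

4

Segments that undergo a rule: /n/ → [m] (rule 2); /u/ → [ə] (rule 3); /a/ → [ə] (rule 3); /a/ → [ə] (rule 3).
All other segments surface unchanged.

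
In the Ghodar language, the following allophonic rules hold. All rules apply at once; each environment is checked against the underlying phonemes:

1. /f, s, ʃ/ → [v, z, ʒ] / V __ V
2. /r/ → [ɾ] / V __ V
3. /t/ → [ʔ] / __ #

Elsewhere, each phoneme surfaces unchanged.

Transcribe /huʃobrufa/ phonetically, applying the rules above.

[huʒobruva]

Rule 1 applies to /ʃ/ (between /u/ and /o/: between two vowels) → [ʒ].
/r/ (between /b/ and /u/) fails the environment for rule 2, so it stays [r].
/f/ meets the environment for rule 1 (between two vowels) → [v].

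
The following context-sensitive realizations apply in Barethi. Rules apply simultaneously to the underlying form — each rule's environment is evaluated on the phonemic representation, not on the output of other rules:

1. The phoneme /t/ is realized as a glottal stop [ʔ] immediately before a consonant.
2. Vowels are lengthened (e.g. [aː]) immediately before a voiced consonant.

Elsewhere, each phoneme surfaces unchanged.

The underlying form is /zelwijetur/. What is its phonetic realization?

/z/ (word-initial) is unaffected → [z].
/e/ (between /z/ and /l/) occurs before a voiced consonant → [eː] by rule 2.
/l/ — not in any rule's target class → [l].
/w/ (between /l/ and /i/): no rule targets it → [w].
/i/ meets the environment for rule 2 (before a voiced consonant) → [iː].
/j/ (between /i/ and /e/) is unaffected → [j].
/e/ (between /j/ and /t/) is in the target of rule 2 but the environment (before a voiced consonant) is not met → [e].
/t/ (between /e/ and /u/) is in the target of rule 1 but the environment (immediately before a consonant) is not met → [t].
/u/ (between /t/ and /r/) occurs before a voiced consonant → [uː] by rule 2.
/r/ (word-final) is unaffected → [r].

[zeːlwiːjetuːr]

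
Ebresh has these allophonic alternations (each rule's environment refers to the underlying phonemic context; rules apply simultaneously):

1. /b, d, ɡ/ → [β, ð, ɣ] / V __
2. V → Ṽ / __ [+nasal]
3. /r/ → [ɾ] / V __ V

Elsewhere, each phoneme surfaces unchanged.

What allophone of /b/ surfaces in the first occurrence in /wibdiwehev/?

/b/ — between /i/ and /d/, immediately after a vowel — surfaces as [β] (rule 1).

[β]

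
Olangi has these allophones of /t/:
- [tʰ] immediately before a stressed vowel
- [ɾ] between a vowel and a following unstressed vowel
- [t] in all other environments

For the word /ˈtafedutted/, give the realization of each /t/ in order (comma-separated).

Occurrence 1 (position 1): immediately before a stressed vowel → [tʰ].
Occurrence 2 (position 7): no conditioning environment matches → elsewhere allophone [t].
Occurrence 3 (position 8): no conditioning environment matches → elsewhere allophone [t].

[tʰ], [t], [t]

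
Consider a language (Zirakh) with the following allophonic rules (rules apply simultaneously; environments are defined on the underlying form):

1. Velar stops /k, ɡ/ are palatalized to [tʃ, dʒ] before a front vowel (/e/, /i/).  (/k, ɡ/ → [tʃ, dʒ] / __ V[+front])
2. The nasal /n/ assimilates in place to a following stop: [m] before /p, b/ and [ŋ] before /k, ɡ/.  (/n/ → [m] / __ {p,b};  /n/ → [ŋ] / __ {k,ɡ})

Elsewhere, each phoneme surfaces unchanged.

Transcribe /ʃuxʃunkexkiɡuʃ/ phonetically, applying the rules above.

/ʃ/ — not in any rule's target class → [ʃ].
/u/ (between /ʃ/ and /x/) is unaffected → [u].
/x/ — not in any rule's target class → [x].
/ʃ/ — not in any rule's target class → [ʃ].
/u/ stays [u].
/n/ meets the environment for rule 2 (before a labial or velar stop) → [ŋ].
/k/ meets the environment for rule 1 (before a front vowel) → [tʃ].
/e/ stays [e].
/x/ — not in any rule's target class → [x].
/k/ (between /x/ and /i/): before a front vowel, so rule 1 applies → [tʃ].
/i/ (between /k/ and /ɡ/) is unaffected → [i].
/ɡ/ (between /i/ and /u/) fails the environment for rule 1, so it stays [ɡ].
/u/ stays [u].
/ʃ/ — not in any rule's target class → [ʃ].

[ʃuxʃuŋtʃextʃiɡuʃ]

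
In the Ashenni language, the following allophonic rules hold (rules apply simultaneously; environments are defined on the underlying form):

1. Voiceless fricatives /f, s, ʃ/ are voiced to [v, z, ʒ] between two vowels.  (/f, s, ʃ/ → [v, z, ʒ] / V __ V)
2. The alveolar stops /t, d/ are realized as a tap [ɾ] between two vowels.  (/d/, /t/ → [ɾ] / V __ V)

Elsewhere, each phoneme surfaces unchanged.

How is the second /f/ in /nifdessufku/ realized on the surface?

[f]

/f/ — between /u/ and /k/; rule 1 does not apply here → [f].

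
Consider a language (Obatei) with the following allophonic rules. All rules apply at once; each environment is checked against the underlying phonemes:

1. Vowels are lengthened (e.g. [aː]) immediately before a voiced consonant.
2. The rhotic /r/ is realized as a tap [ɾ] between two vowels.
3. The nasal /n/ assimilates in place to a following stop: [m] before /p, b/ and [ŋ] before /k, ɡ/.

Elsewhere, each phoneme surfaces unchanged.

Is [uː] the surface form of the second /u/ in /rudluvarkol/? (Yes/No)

Yes

/u/ meets the environment for rule 1 (before a voiced consonant) → [uː].
The actual realization is [uː], which matches [uː].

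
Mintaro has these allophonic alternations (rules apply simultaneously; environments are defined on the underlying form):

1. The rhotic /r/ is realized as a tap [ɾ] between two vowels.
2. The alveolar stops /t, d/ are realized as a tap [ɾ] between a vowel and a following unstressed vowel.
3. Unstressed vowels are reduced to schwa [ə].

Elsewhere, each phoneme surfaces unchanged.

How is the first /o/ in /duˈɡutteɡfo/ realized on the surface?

[ə]

/o/ meets the environment for rule 3 (in an unstressed syllable) → [ə].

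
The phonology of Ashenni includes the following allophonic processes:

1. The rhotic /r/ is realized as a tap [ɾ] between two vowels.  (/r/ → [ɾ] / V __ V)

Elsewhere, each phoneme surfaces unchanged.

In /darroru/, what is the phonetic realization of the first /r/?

/r/ — between /a/ and /r/; rule 1 does not apply here → [r].

[r]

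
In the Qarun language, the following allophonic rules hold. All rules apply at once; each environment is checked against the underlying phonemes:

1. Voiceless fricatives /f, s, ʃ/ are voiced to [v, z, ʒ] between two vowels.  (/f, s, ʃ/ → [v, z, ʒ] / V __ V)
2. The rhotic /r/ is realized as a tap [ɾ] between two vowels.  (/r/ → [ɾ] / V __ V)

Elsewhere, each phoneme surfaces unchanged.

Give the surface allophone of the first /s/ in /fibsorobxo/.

/s/ (between /b/ and /o/) is in the target of rule 1 but the environment (between two vowels) is not met → [s].

[s]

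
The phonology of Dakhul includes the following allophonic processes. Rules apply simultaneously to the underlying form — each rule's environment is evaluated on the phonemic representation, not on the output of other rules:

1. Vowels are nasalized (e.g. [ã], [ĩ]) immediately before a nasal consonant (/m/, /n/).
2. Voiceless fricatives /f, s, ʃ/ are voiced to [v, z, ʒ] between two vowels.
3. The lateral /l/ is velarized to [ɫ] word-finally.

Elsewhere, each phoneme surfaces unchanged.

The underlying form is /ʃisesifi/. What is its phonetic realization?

/ʃ/ (word-initial): rule 2 targets it, but not between two vowels → unchanged [ʃ].
/i/ (between /ʃ/ and /s/): rule 1 targets it, but not before a nasal consonant → unchanged [i].
/s/ (between /i/ and /e/) occurs between two vowels → [z] by rule 2.
/e/ (between /s/ and /s/) fails the environment for rule 1, so it stays [e].
/s/ meets the environment for rule 2 (between two vowels) → [z].
/i/ (between /s/ and /f/): rule 1 targets it, but not before a nasal consonant → unchanged [i].
/f/ (between /i/ and /i/): between two vowels, so rule 2 applies → [v].
/i/ (word-final) fails the environment for rule 1, so it stays [i].

[ʃizezivi]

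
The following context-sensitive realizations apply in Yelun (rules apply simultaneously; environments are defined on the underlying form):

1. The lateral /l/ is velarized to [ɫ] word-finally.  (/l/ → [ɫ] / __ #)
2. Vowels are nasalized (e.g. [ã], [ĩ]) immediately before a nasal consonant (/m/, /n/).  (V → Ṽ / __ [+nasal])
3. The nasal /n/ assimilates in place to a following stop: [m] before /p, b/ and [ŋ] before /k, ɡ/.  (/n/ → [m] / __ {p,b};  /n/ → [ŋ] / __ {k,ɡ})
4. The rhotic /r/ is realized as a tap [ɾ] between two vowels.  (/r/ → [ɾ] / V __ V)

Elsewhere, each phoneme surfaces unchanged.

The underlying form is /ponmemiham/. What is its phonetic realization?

[põnmẽmihãm]

/p/ — not in any rule's target class → [p].
/o/ — between /p/ and /n/, before a nasal consonant — surfaces as [õ] (rule 2).
/n/ — between /o/ and /m/; rule 3 does not apply here → [n].
/m/ — not in any rule's target class → [m].
/e/ — between /m/ and /m/, before a nasal consonant — surfaces as [ẽ] (rule 2).
/m/ — not in any rule's target class → [m].
/i/ — between /m/ and /h/; rule 2 does not apply here → [i].
/h/ (between /i/ and /a/): no rule targets it → [h].
/a/ (between /h/ and /m/): before a nasal consonant, so rule 2 applies → [ã].
/m/ (word-final): no rule targets it → [m].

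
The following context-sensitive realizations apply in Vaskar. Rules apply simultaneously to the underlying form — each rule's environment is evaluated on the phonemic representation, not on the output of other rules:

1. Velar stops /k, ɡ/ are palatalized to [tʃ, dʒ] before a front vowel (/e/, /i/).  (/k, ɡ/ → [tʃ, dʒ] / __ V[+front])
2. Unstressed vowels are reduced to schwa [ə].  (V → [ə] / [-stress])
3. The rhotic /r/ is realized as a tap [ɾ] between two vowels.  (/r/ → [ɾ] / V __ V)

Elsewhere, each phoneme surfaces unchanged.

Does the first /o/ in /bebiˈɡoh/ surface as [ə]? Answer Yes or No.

No

/o/ (between /ɡ/ and /h/): rule 2 targets it, but not in an unstressed syllable → unchanged [o].
The actual realization is [o], not [ə].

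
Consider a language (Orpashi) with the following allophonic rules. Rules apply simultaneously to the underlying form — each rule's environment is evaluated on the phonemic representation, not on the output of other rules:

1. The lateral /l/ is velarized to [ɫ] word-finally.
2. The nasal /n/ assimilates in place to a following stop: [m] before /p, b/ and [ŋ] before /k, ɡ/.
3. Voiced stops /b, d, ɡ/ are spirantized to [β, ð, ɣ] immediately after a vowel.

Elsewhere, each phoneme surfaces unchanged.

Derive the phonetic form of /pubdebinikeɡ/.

[puβdeβinikeɣ]

/b/ (between /u/ and /d/): immediately after a vowel, so rule 3 applies → [β].
/d/ (between /b/ and /e/) fails the environment for rule 3, so it stays [d].
/b/ (between /e/ and /i/): immediately after a vowel, so rule 3 applies → [β].
/n/ — between /i/ and /i/; rule 2 does not apply here → [n].
/ɡ/ (word-final): immediately after a vowel, so rule 3 applies → [ɣ].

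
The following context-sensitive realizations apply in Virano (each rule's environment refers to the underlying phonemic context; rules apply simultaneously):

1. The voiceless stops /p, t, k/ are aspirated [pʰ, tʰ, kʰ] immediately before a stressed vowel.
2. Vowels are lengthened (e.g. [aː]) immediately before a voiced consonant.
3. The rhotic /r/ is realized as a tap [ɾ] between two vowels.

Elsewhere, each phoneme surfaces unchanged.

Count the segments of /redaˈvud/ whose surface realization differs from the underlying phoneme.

3

Segments that undergo a rule: /e/ → [eː] (rule 2); /a/ → [aː] (rule 2); /u/ → [uː] (rule 2).
All other segments surface unchanged.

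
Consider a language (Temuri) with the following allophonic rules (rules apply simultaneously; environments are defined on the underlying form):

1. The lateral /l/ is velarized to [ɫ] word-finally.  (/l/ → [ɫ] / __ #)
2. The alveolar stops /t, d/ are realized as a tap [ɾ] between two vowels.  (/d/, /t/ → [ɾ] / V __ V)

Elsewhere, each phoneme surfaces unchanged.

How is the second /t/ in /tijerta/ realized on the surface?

/t/ (between /r/ and /a/) is in the target of rule 2 but the environment (between two vowels) is not met → [t].

[t]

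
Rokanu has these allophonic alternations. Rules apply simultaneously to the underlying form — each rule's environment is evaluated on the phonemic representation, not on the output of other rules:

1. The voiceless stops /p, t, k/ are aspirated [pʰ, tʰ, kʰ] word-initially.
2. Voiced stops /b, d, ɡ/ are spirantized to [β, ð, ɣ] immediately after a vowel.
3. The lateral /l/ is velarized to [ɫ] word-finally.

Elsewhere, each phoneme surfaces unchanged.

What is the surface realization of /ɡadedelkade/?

/ɡ/ (word-initial) is in the target of rule 2 but the environment (immediately after a vowel) is not met → [ɡ].
/d/ — between /a/ and /e/, immediately after a vowel — surfaces as [ð] (rule 2).
/d/ (between /e/ and /e/): immediately after a vowel, so rule 2 applies → [ð].
/l/ (between /e/ and /k/) is in the target of rule 3 but the environment (word-finally) is not met → [l].
/k/ (between /l/ and /a/): rule 1 targets it, but not word-initially → unchanged [k].
/d/ meets the environment for rule 2 (immediately after a vowel) → [ð].

[ɡaðeðelkaðe]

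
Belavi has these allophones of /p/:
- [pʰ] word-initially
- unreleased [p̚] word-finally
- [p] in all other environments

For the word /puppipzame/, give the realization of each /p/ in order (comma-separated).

[pʰ], [p], [p], [p]

Occurrence 1 (position 1): word-initially → [pʰ].
Occurrence 2 (position 3): no conditioning environment matches → elsewhere allophone [p].
Occurrence 3 (position 4): no conditioning environment matches → elsewhere allophone [p].
Occurrence 4 (position 6): no conditioning environment matches → elsewhere allophone [p].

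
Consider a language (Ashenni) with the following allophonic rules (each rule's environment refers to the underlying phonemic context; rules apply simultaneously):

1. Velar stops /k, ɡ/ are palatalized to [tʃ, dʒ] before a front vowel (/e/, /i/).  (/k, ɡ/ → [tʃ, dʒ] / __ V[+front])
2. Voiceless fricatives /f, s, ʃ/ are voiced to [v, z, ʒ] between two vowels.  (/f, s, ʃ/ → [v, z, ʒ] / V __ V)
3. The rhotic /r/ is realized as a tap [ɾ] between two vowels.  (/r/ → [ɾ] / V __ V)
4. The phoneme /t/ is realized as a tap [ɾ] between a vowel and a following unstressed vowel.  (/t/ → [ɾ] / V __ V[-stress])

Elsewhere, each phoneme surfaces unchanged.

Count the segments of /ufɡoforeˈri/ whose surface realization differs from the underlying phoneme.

Segments that undergo a rule: /f/ → [v] (rule 2); /r/ → [ɾ] (rule 3); /r/ → [ɾ] (rule 3).
All other segments surface unchanged.

3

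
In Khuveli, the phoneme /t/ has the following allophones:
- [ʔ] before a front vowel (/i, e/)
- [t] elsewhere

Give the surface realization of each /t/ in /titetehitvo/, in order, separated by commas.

[ʔ], [ʔ], [ʔ], [t]

Occurrence 1 (position 1): before a front vowel (/i, e/) → [ʔ].
Occurrence 2 (position 3): before a front vowel (/i, e/) → [ʔ].
Occurrence 3 (position 5): before a front vowel (/i, e/) → [ʔ].
Occurrence 4 (position 9): no conditioning environment matches → elsewhere allophone [t].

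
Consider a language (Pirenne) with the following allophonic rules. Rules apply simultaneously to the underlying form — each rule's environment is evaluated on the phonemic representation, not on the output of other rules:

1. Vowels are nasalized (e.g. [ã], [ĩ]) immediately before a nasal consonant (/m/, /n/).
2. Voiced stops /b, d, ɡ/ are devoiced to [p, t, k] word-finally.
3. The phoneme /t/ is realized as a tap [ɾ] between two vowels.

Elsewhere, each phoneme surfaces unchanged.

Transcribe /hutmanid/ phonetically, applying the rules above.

[hutmãnit]

/h/ — not in any rule's target class → [h].
/u/ (between /h/ and /t/): rule 1 targets it, but not before a nasal consonant → unchanged [u].
/t/ (between /u/ and /m/) fails the environment for rule 3, so it stays [t].
/m/ (between /t/ and /a/): no rule targets it → [m].
/a/ (between /m/ and /n/): before a nasal consonant, so rule 1 applies → [ã].
/n/ — not in any rule's target class → [n].
/i/ (between /n/ and /d/) is in the target of rule 1 but the environment (before a nasal consonant) is not met → [i].
Rule 2 applies to /d/ (word-final: word-finally) → [t].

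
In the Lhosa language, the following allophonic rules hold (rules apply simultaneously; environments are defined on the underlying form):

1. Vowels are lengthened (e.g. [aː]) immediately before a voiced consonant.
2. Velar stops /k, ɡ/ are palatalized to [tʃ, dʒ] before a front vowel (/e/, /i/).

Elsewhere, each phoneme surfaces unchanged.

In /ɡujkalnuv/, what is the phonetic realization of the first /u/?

[uː]

/u/ (between /ɡ/ and /j/): before a voiced consonant, so rule 1 applies → [uː].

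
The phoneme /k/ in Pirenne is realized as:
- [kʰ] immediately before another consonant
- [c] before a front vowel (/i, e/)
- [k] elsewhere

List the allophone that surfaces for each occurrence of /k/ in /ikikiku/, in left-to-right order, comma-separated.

Occurrence 1 (position 2): before a front vowel (/i, e/) → [c].
Occurrence 2 (position 4): before a front vowel (/i, e/) → [c].
Occurrence 3 (position 6): no conditioning environment matches → elsewhere allophone [k].

[c], [c], [k]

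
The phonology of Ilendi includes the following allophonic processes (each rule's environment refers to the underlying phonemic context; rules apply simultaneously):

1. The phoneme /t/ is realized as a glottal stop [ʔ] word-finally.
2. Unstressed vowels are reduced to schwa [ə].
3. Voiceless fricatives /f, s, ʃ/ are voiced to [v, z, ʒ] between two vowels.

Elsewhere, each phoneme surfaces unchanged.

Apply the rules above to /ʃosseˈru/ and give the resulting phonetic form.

[ʃəssəˈru]

/ʃ/ — word-initial; rule 3 does not apply here → [ʃ].
/o/ (between /ʃ/ and /s/) occurs in an unstressed syllable → [ə] by rule 2.
/s/ — between /o/ and /s/; rule 3 does not apply here → [s].
/s/ (between /s/ and /e/) is in the target of rule 3 but the environment (between two vowels) is not met → [s].
/e/ meets the environment for rule 2 (in an unstressed syllable) → [ə].
/u/ (word-final) is in the target of rule 2 but the environment (in an unstressed syllable) is not met → [u].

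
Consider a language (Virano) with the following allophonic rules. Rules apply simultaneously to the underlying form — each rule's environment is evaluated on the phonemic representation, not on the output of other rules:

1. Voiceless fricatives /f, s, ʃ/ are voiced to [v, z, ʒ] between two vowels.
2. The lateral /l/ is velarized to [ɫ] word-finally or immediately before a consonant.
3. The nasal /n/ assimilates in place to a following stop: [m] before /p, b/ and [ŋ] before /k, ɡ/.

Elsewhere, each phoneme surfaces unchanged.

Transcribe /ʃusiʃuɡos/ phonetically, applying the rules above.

[ʃuziʒuɡos]

/ʃ/ (word-initial) is in the target of rule 1 but the environment (between two vowels) is not met → [ʃ].
/u/ stays [u].
/s/ — between /u/ and /i/, between two vowels — surfaces as [z] (rule 1).
/i/ (between /s/ and /ʃ/): no rule targets it → [i].
/ʃ/ — between /i/ and /u/, between two vowels — surfaces as [ʒ] (rule 1).
/u/ (between /ʃ/ and /ɡ/): no rule targets it → [u].
/ɡ/ stays [ɡ].
/o/ — not in any rule's target class → [o].
/s/ (word-final) fails the environment for rule 1, so it stays [s].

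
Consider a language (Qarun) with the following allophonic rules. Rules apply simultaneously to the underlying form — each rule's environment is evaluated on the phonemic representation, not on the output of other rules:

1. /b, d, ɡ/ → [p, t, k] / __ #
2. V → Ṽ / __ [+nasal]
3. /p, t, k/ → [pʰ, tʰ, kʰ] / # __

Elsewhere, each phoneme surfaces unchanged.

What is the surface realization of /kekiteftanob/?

/k/ (word-initial): word-initially, so rule 3 applies → [kʰ].
/e/ (between /k/ and /k/) fails the environment for rule 2, so it stays [e].
/k/ (between /e/ and /i/): rule 3 targets it, but not word-initially → unchanged [k].
/i/ (between /k/ and /t/) is in the target of rule 2 but the environment (before a nasal consonant) is not met → [i].
/t/ (between /i/ and /e/) is in the target of rule 3 but the environment (word-initially) is not met → [t].
/e/ (between /t/ and /f/): rule 2 targets it, but not before a nasal consonant → unchanged [e].
/f/ (between /e/ and /t/) is unaffected → [f].
/t/ (between /f/ and /a/): rule 3 targets it, but not word-initially → unchanged [t].
Rule 2 applies to /a/ (between /t/ and /n/: before a nasal consonant) → [ã].
/n/ (between /a/ and /o/): no rule targets it → [n].
/o/ (between /n/ and /b/): rule 2 targets it, but not before a nasal consonant → unchanged [o].
Rule 1 applies to /b/ (word-final: word-finally) → [p].

[kʰekiteftãnop]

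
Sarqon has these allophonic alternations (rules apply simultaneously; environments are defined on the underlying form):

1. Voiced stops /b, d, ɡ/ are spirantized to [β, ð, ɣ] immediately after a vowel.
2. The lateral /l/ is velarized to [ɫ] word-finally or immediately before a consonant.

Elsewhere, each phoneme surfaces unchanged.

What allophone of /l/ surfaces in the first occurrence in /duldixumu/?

[ɫ]

/l/ meets the environment for rule 2 (word-finally or immediately before a consonant) → [ɫ].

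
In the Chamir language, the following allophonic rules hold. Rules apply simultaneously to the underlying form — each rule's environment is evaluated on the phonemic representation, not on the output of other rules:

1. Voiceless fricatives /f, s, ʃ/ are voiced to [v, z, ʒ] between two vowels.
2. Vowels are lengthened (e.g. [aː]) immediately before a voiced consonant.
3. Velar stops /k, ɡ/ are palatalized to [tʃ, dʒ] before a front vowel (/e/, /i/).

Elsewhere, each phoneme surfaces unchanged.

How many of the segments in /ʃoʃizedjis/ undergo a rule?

3

Segments that undergo a rule: /ʃ/ → [ʒ] (rule 1); /i/ → [iː] (rule 2); /e/ → [eː] (rule 2).
All other segments surface unchanged.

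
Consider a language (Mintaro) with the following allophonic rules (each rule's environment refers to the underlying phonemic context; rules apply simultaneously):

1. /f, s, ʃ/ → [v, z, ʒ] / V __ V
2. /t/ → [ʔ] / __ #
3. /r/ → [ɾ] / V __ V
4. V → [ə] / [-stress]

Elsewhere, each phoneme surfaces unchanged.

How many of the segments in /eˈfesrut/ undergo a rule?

4

Segments that undergo a rule: /e/ → [ə] (rule 4); /f/ → [v] (rule 1); /u/ → [ə] (rule 4); /t/ → [ʔ] (rule 2).
All other segments surface unchanged.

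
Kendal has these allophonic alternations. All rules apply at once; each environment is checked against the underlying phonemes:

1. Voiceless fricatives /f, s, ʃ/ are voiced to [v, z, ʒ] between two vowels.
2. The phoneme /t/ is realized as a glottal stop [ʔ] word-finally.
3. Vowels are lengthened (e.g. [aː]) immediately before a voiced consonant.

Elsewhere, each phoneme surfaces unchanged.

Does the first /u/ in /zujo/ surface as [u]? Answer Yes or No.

No

/u/ — between /z/ and /j/, before a voiced consonant — surfaces as [uː] (rule 3).
The actual realization is [uː], not [u].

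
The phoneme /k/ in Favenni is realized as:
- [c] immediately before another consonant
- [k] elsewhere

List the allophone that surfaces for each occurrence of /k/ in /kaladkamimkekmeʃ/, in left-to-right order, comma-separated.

[k], [k], [k], [c]

Occurrence 1 (position 1): no conditioning environment matches → elsewhere allophone [k].
Occurrence 2 (position 6): no conditioning environment matches → elsewhere allophone [k].
Occurrence 3 (position 11): no conditioning environment matches → elsewhere allophone [k].
Occurrence 4 (position 13): immediately before another consonant → [c].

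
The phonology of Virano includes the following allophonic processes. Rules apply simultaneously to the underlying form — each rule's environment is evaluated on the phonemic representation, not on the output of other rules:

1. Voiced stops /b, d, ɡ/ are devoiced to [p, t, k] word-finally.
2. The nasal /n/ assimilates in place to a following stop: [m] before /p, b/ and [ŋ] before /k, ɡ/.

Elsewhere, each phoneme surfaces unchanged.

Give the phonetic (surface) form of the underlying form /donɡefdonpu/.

/d/ (word-initial): rule 1 targets it, but not word-finally → unchanged [d].
/o/ (between /d/ and /n/): no rule targets it → [o].
/n/ — between /o/ and /ɡ/, before a labial or velar stop — surfaces as [ŋ] (rule 2).
/ɡ/ (between /n/ and /e/) fails the environment for rule 1, so it stays [ɡ].
/e/ (between /ɡ/ and /f/): no rule targets it → [e].
/f/ stays [f].
/d/ (between /f/ and /o/): rule 1 targets it, but not word-finally → unchanged [d].
/o/ (between /d/ and /n/): no rule targets it → [o].
/n/ (between /o/ and /p/) occurs before a labial or velar stop → [m] by rule 2.
/p/ (between /n/ and /u/): no rule targets it → [p].
/u/ (word-final): no rule targets it → [u].

[doŋɡefdompu]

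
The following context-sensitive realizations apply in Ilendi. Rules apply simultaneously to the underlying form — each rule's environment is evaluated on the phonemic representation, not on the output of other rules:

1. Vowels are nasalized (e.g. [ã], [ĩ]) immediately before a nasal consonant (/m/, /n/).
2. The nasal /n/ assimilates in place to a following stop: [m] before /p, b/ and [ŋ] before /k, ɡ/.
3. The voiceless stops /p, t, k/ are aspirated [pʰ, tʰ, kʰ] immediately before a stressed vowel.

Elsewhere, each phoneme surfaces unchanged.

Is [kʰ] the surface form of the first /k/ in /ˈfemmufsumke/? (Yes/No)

/k/ (between /m/ and /e/) is in the target of rule 3 but the environment (immediately before a stressed vowel) is not met → [k].
The actual realization is [k], not [kʰ].

No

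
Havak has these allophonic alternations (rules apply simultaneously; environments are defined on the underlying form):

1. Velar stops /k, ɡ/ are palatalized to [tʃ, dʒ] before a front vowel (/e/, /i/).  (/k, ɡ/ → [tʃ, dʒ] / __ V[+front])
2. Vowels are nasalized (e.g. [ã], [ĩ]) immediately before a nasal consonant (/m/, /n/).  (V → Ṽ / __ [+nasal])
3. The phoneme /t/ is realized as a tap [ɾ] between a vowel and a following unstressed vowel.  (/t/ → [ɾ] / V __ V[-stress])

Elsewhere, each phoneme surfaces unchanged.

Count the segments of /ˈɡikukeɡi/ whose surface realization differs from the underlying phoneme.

Segments that undergo a rule: /ɡ/ → [dʒ] (rule 1); /k/ → [tʃ] (rule 1); /ɡ/ → [dʒ] (rule 1).
All other segments surface unchanged.

3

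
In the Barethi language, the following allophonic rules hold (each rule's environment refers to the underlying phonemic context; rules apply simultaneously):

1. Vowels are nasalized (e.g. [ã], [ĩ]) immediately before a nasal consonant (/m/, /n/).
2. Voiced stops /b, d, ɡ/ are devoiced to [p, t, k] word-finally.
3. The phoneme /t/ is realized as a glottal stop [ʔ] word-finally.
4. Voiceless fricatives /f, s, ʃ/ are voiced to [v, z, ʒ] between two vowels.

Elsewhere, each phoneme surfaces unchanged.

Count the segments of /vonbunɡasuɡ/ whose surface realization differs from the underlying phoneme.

4

Segments that undergo a rule: /o/ → [õ] (rule 1); /u/ → [ũ] (rule 1); /s/ → [z] (rule 4); /ɡ/ → [k] (rule 2).
All other segments surface unchanged.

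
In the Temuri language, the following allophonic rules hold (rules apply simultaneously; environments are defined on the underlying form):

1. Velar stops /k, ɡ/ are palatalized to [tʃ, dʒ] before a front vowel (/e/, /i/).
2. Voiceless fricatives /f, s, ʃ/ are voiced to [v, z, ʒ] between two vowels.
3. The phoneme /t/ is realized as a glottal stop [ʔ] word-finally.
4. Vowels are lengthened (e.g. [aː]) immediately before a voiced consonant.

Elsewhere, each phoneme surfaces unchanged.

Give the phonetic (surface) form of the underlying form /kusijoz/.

[kuziːjoːz]

/k/ (word-initial): rule 1 targets it, but not before a front vowel → unchanged [k].
/u/ — between /k/ and /s/; rule 4 does not apply here → [u].
Rule 2 applies to /s/ (between /u/ and /i/: between two vowels) → [z].
Rule 4 applies to /i/ (between /s/ and /j/: before a voiced consonant) → [iː].
/j/ stays [j].
/o/ — between /j/ and /z/, before a voiced consonant — surfaces as [oː] (rule 4).
/z/ (word-final): no rule targets it → [z].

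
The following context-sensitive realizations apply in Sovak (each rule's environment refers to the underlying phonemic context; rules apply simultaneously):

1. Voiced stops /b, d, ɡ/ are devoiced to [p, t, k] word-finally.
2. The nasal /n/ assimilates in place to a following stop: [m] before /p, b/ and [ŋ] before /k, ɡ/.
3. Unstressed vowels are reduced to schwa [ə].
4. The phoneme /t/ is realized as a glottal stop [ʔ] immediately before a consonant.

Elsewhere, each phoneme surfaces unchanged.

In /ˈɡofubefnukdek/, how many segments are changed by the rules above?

4

Segments that undergo a rule: /u/ → [ə] (rule 3); /e/ → [ə] (rule 3); /u/ → [ə] (rule 3); /e/ → [ə] (rule 3).
All other segments surface unchanged.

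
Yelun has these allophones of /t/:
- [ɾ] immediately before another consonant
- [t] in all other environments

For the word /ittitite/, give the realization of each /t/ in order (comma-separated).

[ɾ], [t], [t], [t]

Occurrence 1 (position 2): immediately before another consonant → [ɾ].
Occurrence 2 (position 3): no conditioning environment matches → elsewhere allophone [t].
Occurrence 3 (position 5): no conditioning environment matches → elsewhere allophone [t].
Occurrence 4 (position 7): no conditioning environment matches → elsewhere allophone [t].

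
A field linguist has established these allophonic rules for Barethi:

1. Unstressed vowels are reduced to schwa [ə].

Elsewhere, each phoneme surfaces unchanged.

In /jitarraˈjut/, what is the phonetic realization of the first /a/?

[ə]

/a/ (between /t/ and /r/) occurs in an unstressed syllable → [ə] by rule 1.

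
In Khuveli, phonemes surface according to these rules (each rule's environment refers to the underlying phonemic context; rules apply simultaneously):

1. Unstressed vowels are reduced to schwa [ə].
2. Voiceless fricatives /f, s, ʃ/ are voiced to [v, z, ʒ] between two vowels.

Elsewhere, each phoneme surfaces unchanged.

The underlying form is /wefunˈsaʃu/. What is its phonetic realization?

[wəvənˈsaʒə]

/w/ (word-initial) is unaffected → [w].
/e/ meets the environment for rule 1 (in an unstressed syllable) → [ə].
/f/ — between /e/ and /u/, between two vowels — surfaces as [v] (rule 2).
/u/ meets the environment for rule 1 (in an unstressed syllable) → [ə].
/n/ — not in any rule's target class → [n].
/s/ — between /n/ and /a/; rule 2 does not apply here → [s].
/a/ (between /s/ and /ʃ/) is in the target of rule 1 but the environment (in an unstressed syllable) is not met → [a].
/ʃ/ — between /a/ and /u/, between two vowels — surfaces as [ʒ] (rule 2).
/u/ (word-final) occurs in an unstressed syllable → [ə] by rule 1.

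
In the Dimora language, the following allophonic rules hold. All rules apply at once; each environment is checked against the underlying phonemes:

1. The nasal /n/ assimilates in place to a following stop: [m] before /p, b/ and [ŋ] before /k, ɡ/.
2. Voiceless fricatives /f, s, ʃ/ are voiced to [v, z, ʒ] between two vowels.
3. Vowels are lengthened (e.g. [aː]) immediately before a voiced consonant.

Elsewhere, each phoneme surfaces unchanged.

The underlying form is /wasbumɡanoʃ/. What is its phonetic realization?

/w/ (word-initial) is unaffected → [w].
/a/ (between /w/ and /s/) fails the environment for rule 3, so it stays [a].
/s/ — between /a/ and /b/; rule 2 does not apply here → [s].
/b/ (between /s/ and /u/): no rule targets it → [b].
Rule 3 applies to /u/ (between /b/ and /m/: before a voiced consonant) → [uː].
/m/ (between /u/ and /ɡ/) is unaffected → [m].
/ɡ/ (between /m/ and /a/): no rule targets it → [ɡ].
/a/ (between /ɡ/ and /n/): before a voiced consonant, so rule 3 applies → [aː].
/n/ (between /a/ and /o/) fails the environment for rule 1, so it stays [n].
/o/ (between /n/ and /ʃ/) fails the environment for rule 3, so it stays [o].
/ʃ/ (word-final): rule 2 targets it, but not between two vowels → unchanged [ʃ].

[wasbuːmɡaːnoʃ]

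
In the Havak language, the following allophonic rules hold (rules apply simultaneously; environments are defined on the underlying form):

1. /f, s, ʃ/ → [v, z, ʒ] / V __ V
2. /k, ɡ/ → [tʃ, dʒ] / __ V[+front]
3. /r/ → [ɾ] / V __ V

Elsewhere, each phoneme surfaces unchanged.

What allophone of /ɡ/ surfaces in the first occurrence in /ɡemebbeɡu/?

/ɡ/ (word-initial): before a front vowel, so rule 2 applies → [dʒ].

[dʒ]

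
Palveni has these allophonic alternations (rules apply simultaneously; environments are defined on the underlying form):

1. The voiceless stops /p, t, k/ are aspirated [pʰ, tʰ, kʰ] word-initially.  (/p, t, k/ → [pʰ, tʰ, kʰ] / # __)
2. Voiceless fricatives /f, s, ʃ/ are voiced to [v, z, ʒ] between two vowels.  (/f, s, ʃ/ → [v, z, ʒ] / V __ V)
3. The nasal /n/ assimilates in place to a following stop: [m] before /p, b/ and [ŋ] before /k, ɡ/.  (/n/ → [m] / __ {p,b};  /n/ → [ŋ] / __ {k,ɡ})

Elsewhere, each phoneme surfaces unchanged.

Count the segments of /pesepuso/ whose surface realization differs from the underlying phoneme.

Segments that undergo a rule: /p/ → [pʰ] (rule 1); /s/ → [z] (rule 2); /s/ → [z] (rule 2).
All other segments surface unchanged.

3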